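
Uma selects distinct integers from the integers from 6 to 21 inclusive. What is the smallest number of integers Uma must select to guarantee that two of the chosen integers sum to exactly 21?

A set avoiding the sum 21 can contain at most one of each pair {x, 21−x}, plus the 6 elements whose complement lies outside the range.
The integers 11, …, 21 (11 of them) are such a set: any two sum to at least 11+12 = 23 > 21.
Any 12th integer completes one of the 5 pairs, so 12 choices force a sum of 21.

12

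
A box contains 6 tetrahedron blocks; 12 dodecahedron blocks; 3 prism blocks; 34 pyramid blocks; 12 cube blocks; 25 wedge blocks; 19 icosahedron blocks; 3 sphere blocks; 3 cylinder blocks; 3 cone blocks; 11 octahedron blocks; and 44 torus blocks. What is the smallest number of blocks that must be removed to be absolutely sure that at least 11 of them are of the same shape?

89

By the pigeonhole principle, put each drawn block into a box by shape. The largest draw with every box below 11 takes min(count, 10) from each shape; shapes with fewer than 10 contribute all they have.
Σ min(cᵢ, 10) = 6 + 10 + 3 + 10 + 10 + 10 + 10 + 3 + 3 + 3 + 10 + 10 = 88.
Draw number 88 + 1 = 89 must push one box to 11.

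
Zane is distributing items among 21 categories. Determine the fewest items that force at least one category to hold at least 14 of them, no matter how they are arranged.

274

With 273 items one could put exactly 13 in each of the 21 categories, and no category would reach 14.
By pigeonhole, one more item must land in a category that already has 13, giving it 14.
So 21 × 13 + 1 = 274 items are required.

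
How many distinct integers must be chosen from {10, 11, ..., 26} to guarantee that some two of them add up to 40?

12

Group the elements by complementary pair {x, 40−x}: {14,26}, {15,25}, {16,24}, …, giving 6 two-element pairs, the single value 20 (it cannot pair with itself since the integers are distinct), and 4 integers whose partner 40−x falls outside [10,26].
Treating each of those 11 groups as a pigeonhole, one can pick one integer per group — 11 integers — with no two summing to 40.
The 12th integer lands in an occupied pair, forcing a sum of 40.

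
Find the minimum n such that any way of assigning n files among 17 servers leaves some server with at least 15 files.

239

With 238 files one could put exactly 14 in each of the 17 servers, and no server would reach 15.
One more file must land in a server that already has 14, giving it 15.
So 17 × 14 + 1 = 239 files are required.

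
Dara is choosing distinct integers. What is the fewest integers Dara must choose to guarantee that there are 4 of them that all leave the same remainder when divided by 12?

The 12 residue classes mod 12 are the pigeonholes.
With 36 integers one could put 3 in each residue class and have no class reach 4.
The 37th integer pushes some class to 4, so 12·3 + 1 = 37.

37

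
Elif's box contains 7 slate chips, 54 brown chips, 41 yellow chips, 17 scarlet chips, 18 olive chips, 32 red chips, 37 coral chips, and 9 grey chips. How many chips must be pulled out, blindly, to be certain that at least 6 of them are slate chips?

In the worst case for collecting slate chips, every non-slate chip comes out first.
There are 54 + 41 + 17 + 18 + 32 + 37 + 9 = 208 non-slate chips altogether.
After those, each further chip must be slate, so 208 + 6 = 214 draws guarantee 6 slate chips.

214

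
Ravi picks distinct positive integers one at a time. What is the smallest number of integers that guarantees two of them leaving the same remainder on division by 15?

16

By pigeonhole, the 15 residue classes mod 15 are the pigeonholes.
With 15 integers one could put 1 in each residue class and have no class reach 2.
The 16th integer pushes some class to 2, so 15·1 + 1 = 16.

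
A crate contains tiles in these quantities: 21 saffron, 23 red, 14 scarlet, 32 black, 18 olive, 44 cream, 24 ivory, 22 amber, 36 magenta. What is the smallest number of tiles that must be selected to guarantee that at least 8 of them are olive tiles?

In the worst case for collecting olive tiles, every non-olive tile comes out first.
There are 21 + 23 + 14 + 32 + 44 + 24 + 22 + 36 = 216 non-olive tiles altogether.
After those, each further tile must be olive, so 216 + 8 = 224 draws guarantee 8 olive tiles.

224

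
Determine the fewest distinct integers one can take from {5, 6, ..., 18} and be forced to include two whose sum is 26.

10

Group the elements by complementary pair {x, 26−x}: {8,18}, {9,17}, {10,16}, …, giving 5 two-element pairs; the single value 13 (it cannot pair with itself since the integers are distinct); and 3 integers whose partner 26−x falls outside [5,18].
Treating each of those 9 groups as a pigeonhole, one can pick one integer per group — 9 integers — with no two summing to 26.
The 10th integer lands in an occupied pair, forcing a sum of 26.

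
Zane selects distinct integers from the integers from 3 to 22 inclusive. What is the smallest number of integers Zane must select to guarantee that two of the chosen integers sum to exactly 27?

Group the elements by complementary pair {x, 27−x}: {5,22}, {6,21}, {7,20}, …, giving 9 two-element pairs and 2 integers whose partner 27−x falls outside [3,22].
By pigeonhole, treating each of those 11 groups as a pigeonhole, one can pick one integer per group — 11 integers — with no two summing to 27.
The 12th integer lands in an occupied pair, forcing a sum of 27.

12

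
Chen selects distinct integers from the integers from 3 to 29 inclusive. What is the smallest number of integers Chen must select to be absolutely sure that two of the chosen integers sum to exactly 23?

19

A set avoiding the sum 23 can contain at most one of each pair {x, 23−x}, plus the 9 elements whose complement lies outside the range.
The integers 12, …, 29 (18 of them) are such a set: any two sum to at least 12+13 = 25 > 23.
Pigeonhole: any 19th integer completes one of the 9 pairs, so 19 choices force a sum of 23.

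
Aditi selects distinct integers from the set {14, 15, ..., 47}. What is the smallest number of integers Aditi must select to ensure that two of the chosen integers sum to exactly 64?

20

Two chosen integers sum to 64 exactly when both halves of some pair {x, 64−x} with 17 ≤ x ≤ 64−x ≤ 47 are chosen — 15 such pairs.
The remaining 4 elements (those with no distinct partner in range) can never complete a 64-sum, so the worst case takes all of them and one from each pair: 4 + 15 = 19.
The 20th integer has to be the second member of some pair, so 19 + 1 = 20.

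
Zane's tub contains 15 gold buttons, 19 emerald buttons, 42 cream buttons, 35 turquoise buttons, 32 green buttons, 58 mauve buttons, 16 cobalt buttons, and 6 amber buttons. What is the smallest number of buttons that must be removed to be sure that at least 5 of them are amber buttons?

In the worst case for collecting amber buttons, every non-amber button comes out first.
There are 15 + 19 + 42 + 35 + 32 + 58 + 16 = 217 non-amber buttons altogether.
After those, each further button must be amber, so 217 + 5 = 222 draws guarantee 5 amber buttons.

222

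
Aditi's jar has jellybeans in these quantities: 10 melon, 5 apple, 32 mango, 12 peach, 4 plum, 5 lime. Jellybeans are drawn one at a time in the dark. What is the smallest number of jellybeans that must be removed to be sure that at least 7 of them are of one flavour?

By pigeonhole, put each drawn jellybean into a box by flavour. The largest draw with every box below 7 takes min(count, 6) from each flavour; flavours with fewer than 6 contribute all they have.
Σ min(cᵢ, 6) = 6 + 5 + 6 + 6 + 4 + 5 = 32.
Draw number 32 + 1 = 33 must push one box to 7.

33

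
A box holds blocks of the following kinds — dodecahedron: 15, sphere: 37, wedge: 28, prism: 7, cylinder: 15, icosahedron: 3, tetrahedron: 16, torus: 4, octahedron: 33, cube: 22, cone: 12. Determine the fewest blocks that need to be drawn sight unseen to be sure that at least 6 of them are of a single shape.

Put each drawn block into a box by shape. The largest draw with every box below 6 takes min(count, 5) from each shape; shapes with fewer than 5 contribute all they have.
Σ min(cᵢ, 5) = 5 + 5 + 5 + 5 + 5 + 3 + 5 + 4 + 5 + 5 + 5 = 52.
Draw number 52 + 1 = 53 must push one box to 6.

53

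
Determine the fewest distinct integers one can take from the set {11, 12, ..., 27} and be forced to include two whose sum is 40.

11

A set avoiding the sum 40 can contain at most one of each pair {x, 40−x}, plus the 3 elements whose complement lies outside the range or equal to its own complement.
The integers 11, …, 20 (10 of them) are such a set: any two sum to at least 11+12 = 23 and at most 19+20 = 39 < 40.
By the pigeonhole principle, any 11th integer completes one of the 7 pairs, so 11 choices force a sum of 40.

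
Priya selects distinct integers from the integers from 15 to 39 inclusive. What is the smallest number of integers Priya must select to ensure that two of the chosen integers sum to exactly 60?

17

Two chosen integers sum to 60 exactly when both halves of some pair {x, 60−x} with 21 ≤ x ≤ 60−x ≤ 39 are chosen — 9 such pairs.
The remaining 7 elements (those with no distinct partner in range) can never complete a 60-sum, so the worst case takes all of them and one from each pair: 7 + 9 = 16.
Pigeonhole: the 17th integer has to be the second member of some pair, so 16 + 1 = 17.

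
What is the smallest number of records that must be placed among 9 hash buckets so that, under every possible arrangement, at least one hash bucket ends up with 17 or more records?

With 144 records one could put exactly 16 in each of the 9 hash buckets, and no hash bucket would reach 17.
One more record must land in a hash bucket that already has 16, giving it 17.
So 9 × 16 + 1 = 145 records are required.

145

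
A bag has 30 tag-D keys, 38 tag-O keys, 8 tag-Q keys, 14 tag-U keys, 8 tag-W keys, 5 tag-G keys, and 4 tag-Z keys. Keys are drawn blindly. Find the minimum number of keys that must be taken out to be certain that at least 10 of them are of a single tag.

53

Put each drawn key into a box by tag. The largest draw with every box below 10 takes min(count, 9) from each tag; tags with fewer than 9 contribute all they have.
Σ min(cᵢ, 9) = 9 + 9 + 8 + 9 + 8 + 5 + 4 = 52.
Draw number 52 + 1 = 53 must push one box to 10.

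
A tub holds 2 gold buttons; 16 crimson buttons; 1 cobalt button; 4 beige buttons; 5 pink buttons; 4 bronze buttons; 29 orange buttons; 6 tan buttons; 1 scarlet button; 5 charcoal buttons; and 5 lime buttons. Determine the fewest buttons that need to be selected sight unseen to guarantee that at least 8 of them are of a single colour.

48

An adversary could hand out at most 7 buttons per colour (9 colours run out sooner): 2 + 7 + 1 + 4 + 5 + 4 + 7 + 6 + 1 + 5 + 5 = 47 buttons and still no colour has 8.
One more button lands in a colour already at 7, so 48 draws are enough and 47 are not.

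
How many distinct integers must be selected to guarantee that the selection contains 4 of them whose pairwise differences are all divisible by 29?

Integers whose pairwise differences are multiples of 29 are exactly those sharing a remainder mod 29. The 29 residue classes mod 29 are the pigeonholes.
With 87 integers one could put 3 in each residue class and have no class reach 4.
The 88th integer pushes some class to 4, so 29·3 + 1 = 88.

88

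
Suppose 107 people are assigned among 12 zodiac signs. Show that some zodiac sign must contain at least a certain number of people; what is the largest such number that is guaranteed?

9

The 12 zodiac signs are the holes and the 107 people are the pigeons.
If every zodiac sign held at most 8 people, the total would be at most 12 × 8 = 96, which is less than 107.
So some zodiac sign holds at least ⌈107/12⌉ = 9 people.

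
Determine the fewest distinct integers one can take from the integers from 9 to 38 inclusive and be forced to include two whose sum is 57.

A set avoiding the sum 57 can contain at most one of each pair {x, 57−x}, plus the 10 elements whose complement lies outside the range.
The integers 9, …, 28 (20 of them) are such a set: any two sum to at least 9+10 = 19 and at most 27+28 = 55 < 57.
By pigeonhole, any 21st integer completes one of the 10 pairs, so 21 choices force a sum of 57.

21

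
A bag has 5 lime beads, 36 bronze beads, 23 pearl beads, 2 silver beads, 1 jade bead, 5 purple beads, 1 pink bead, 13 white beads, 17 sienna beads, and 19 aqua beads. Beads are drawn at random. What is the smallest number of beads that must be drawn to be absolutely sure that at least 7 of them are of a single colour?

Put each drawn bead into a box by colour. The largest draw with every box below 7 takes min(count, 6) from each colour; colours with fewer than 6 contribute all they have.
Σ min(cᵢ, 6) = 5 + 6 + 6 + 2 + 1 + 5 + 1 + 6 + 6 + 6 = 44.
Draw number 44 + 1 = 45 must push one box to 7.

45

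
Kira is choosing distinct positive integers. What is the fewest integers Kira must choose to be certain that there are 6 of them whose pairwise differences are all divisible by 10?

Integers whose pairwise differences are multiples of 10 are exactly those sharing a remainder mod 10. By the pigeonhole principle, the 10 residue classes mod 10 are the pigeonholes.
With 50 integers one could put 5 in each residue class and have no class reach 6.
The 51st integer pushes some class to 6, so 10·5 + 1 = 51.

51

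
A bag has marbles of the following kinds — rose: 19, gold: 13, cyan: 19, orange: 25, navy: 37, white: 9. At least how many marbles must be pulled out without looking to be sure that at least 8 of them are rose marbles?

In the worst case for collecting rose marbles, every non-rose marble comes out first.
There are 13 + 19 + 25 + 37 + 9 = 103 non-rose marbles altogether.
After those, each further marble must be rose, so 103 + 8 = 111 draws guarantee 8 rose marbles.

111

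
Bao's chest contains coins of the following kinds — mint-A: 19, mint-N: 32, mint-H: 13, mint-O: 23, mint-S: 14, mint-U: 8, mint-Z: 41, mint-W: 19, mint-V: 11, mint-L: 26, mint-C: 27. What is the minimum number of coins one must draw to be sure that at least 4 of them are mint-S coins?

223

In the worst case for collecting mint-S coins, every non-mint-S coin comes out first.
There are 19 + 32 + 13 + 23 + 8 + 41 + 19 + 11 + 26 + 27 = 219 non-mint-S coins altogether.
After those, each further coin must be mint-S, so 219 + 4 = 223 draws guarantee 4 mint-S coins.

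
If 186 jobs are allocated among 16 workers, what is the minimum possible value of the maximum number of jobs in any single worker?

12

The 16 workers are the holes and the 186 jobs are the pigeons.
If every worker held at most 11 jobs, the total would be at most 16 × 11 = 176, which is less than 186.
So some worker holds at least ⌈186/16⌉ = 12 jobs.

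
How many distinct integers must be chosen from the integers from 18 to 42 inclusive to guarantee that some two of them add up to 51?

Group the elements by complementary pair {x, 51−x}: {18,33}, {19,32}, {20,31}, …, giving 8 two-element pairs and 9 integers whose partner 51−x falls outside [18,42].
Pigeonhole: treating each of those 17 groups as a pigeonhole, one can pick one integer per group — 17 integers — with no two summing to 51.
The 18th integer lands in an occupied pair, forcing a sum of 51.

18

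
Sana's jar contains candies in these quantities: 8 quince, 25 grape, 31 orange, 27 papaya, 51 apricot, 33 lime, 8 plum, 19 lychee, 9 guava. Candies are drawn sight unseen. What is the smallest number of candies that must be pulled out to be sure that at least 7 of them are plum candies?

In the worst case for collecting plum candies, every non-plum candy comes out first.
There are 8 + 25 + 31 + 27 + 51 + 33 + 19 + 9 = 203 non-plum candies altogether.
After those, each further candy must be plum, so 203 + 7 = 210 draws guarantee 7 plum candies.

210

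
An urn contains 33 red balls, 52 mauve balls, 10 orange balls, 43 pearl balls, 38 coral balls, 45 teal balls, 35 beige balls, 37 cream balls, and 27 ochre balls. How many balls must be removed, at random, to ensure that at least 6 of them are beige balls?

291

In the worst case for collecting beige balls, every non-beige ball comes out first.
There are 33 + 52 + 10 + 43 + 38 + 45 + 37 + 27 = 285 non-beige balls altogether.
After those, each further ball must be beige, so 285 + 6 = 291 draws guarantee 6 beige balls.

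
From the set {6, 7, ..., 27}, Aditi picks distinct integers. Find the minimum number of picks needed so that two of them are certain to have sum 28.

15

Two chosen integers sum to 28 exactly when both halves of some pair {x, 28−x} with 6 ≤ x ≤ 28−x ≤ 22 are chosen — 8 such pairs.
The remaining 6 elements (those with no distinct partner in range) can never complete a 28-sum, so the worst case takes all of them and one from each pair: 6 + 8 = 14.
By the pigeonhole principle, the 15th integer has to be the second member of some pair, so 14 + 1 = 15.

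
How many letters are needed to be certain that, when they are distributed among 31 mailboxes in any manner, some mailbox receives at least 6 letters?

156

With 155 letters one could put exactly 5 in each of the 31 mailboxes, and no mailbox would reach 6.
By the pigeonhole principle, one more letter must land in a mailbox that already has 5, giving it 6.
So 31 × 5 + 1 = 156 letters are required.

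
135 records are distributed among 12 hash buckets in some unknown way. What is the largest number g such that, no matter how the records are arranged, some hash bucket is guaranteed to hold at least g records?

12

By the pigeonhole principle, the 12 hash buckets are the holes and the 135 records are the pigeons.
If every hash bucket held at most 11 records, the total would be at most 12 × 11 = 132, which is less than 135.
So some hash bucket holds at least ⌈135/12⌉ = 12 records.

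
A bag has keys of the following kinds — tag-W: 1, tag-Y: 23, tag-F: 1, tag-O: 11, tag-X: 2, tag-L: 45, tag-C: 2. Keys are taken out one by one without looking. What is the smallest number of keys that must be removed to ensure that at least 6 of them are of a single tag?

Pigeonhole: put each drawn key into a box by tag. The largest draw with every box below 6 takes min(count, 5) from each tag; tags with fewer than 5 contribute all they have.
Σ min(cᵢ, 5) = 1 + 5 + 1 + 5 + 2 + 5 + 2 = 21.
Draw number 21 + 1 = 22 must push one box to 6.

22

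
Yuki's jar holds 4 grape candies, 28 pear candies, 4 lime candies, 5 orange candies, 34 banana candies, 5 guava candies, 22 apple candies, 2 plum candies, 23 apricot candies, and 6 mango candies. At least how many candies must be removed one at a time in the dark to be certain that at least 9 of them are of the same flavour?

The 10 flavours are the holes; the candies drawn are the pigeons.
To avoid 9 of any one flavour, the worst case takes at most 8 of each flavour, or every candy of a flavour that has fewer than 8.
That gives 4 + 8 + 4 + 5 + 8 + 5 + 8 + 2 + 8 + 6 = 58 candies with no flavour reaching 9.
The next candy forces some flavour to 9, so 58 + 1 = 59.

59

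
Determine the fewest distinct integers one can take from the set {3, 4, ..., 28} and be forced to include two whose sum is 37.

17

A set avoiding the sum 37 can contain at most one of each pair {x, 37−x}, plus the 6 elements whose complement lies outside the range.
The integers 3, …, 18 (16 of them) are such a set: any two sum to at least 3+4 = 7 and at most 17+18 = 35 < 37.
By the pigeonhole principle, any 17th integer completes one of the 10 pairs, so 17 choices force a sum of 37.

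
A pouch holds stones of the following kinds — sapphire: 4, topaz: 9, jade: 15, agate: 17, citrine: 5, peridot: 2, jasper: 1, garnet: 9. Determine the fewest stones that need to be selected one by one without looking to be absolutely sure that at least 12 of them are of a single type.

53

By the pigeonhole principle, the 8 types are the holes; the stones drawn are the pigeons.
To avoid 12 of any one type, the worst case takes at most 11 of each type, or every stone of a type that has fewer than 11.
That gives 4 + 9 + 11 + 11 + 5 + 2 + 1 + 9 = 52 stones with no type reaching 12.
The next stone forces some type to 12, so 52 + 1 = 53.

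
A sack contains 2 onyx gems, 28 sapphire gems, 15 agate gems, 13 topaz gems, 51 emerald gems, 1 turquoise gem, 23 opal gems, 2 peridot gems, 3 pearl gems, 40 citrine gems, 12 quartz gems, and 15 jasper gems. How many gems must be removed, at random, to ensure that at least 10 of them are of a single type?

81

The 12 types are the holes; the gems drawn are the pigeons.
To avoid 10 of any one type, the worst case takes at most 9 of each type, or every gem of a type that has fewer than 9.
That gives 2 + 9 + 9 + 9 + 9 + 1 + 9 + 2 + 3 + 9 + 9 + 9 = 80 gems with no type reaching 10.
The next gem forces some type to 10, so 80 + 1 = 81.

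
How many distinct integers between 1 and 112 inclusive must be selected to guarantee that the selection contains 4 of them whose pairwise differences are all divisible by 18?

Integers whose pairwise differences are multiples of 18 are exactly those sharing a remainder mod 18. Pigeonhole: the 18 residue classes mod 18 are the pigeonholes.
With 54 integers one could put 3 in each residue class and have no class reach 4.
The 55th integer pushes some class to 4, so 18·3 + 1 = 55.

55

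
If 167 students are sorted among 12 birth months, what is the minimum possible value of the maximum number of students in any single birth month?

14

By pigeonhole, the 12 birth months are the holes and the 167 students are the pigeons.
If every birth month held at most 13 students, the total would be at most 12 × 13 = 156, which is less than 167.
So some birth month holds at least ⌈167/12⌉ = 14 students.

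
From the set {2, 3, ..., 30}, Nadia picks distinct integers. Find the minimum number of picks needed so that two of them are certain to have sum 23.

20

Two chosen integers sum to 23 exactly when both halves of some pair {x, 23−x} with 2 ≤ x ≤ 23−x ≤ 21 are chosen — 10 such pairs.
The remaining 9 elements (those with no distinct partner in range) can never complete a 23-sum, so the worst case takes all of them and one from each pair: 9 + 10 = 19.
By the pigeonhole principle, the 20th integer has to be the second member of some pair, so 19 + 1 = 20.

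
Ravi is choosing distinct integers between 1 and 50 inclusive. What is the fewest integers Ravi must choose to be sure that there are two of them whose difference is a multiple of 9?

Integers whose pairwise differences are multiples of 9 are exactly those sharing a remainder mod 9. The 9 residue classes mod 9 are the pigeonholes.
With 9 integers one could put 1 in each residue class and have no class reach 2.
The 10th integer pushes some class to 2, so 9·1 + 1 = 10.

10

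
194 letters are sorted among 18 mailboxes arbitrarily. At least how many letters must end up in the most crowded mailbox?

The 18 mailboxes are the holes and the 194 letters are the pigeons.
If every mailbox held at most 10 letters, the total would be at most 18 × 10 = 180, which is less than 194.
So some mailbox holds at least ⌈194/18⌉ = 11 letters.

11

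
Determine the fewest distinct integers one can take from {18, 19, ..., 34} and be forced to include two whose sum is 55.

11

A set avoiding the sum 55 can contain at most one of each pair {x, 55−x}, plus the 3 elements whose complement lies outside the range.
The integers 18, …, 27 (10 of them) are such a set: any two sum to at least 18+19 = 37 and at most 26+27 = 53 < 55.
By the pigeonhole principle, any 11th integer completes one of the 7 pairs, so 11 choices force a sum of 55.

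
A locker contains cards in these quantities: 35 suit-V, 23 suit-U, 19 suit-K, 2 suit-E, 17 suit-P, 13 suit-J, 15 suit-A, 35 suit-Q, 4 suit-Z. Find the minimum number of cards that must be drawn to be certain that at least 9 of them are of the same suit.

By pigeonhole, the 9 suits are the holes; the cards drawn are the pigeons.
To avoid 9 of any one suit, the worst case takes at most 8 of each suit, or every card of a suit that has fewer than 8.
That gives 8 + 8 + 8 + 2 + 8 + 8 + 8 + 8 + 4 = 62 cards with no suit reaching 9.
The next card forces some suit to 9, so 62 + 1 = 63.

63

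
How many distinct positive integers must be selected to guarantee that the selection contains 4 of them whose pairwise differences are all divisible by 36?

Integers whose pairwise differences are multiples of 36 are exactly those sharing a remainder mod 36. The 36 residue classes mod 36 are the pigeonholes.
With 108 integers one could put 3 in each residue class and have no class reach 4.
The 109th integer pushes some class to 4, so 36·3 + 1 = 109.

109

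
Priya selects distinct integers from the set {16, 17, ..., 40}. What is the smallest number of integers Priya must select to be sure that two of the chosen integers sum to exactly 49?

17

Group the elements by complementary pair {x, 49−x}: {16,33}, {17,32}, {18,31}, …, giving 9 two-element pairs and 7 integers whose partner 49−x falls outside [16,40].
Treating each of those 16 groups as a pigeonhole, one can pick one integer per group — 16 integers — with no two summing to 49.
The 17th integer lands in an occupied pair, forcing a sum of 49.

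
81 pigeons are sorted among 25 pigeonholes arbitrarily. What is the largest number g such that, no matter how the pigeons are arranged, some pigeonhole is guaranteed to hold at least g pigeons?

4

The 25 pigeonholes are the holes and the 81 pigeons are the pigeons.
If every pigeonhole held at most 3 pigeons, the total would be at most 25 × 3 = 75, which is less than 81.
So some pigeonhole holds at least ⌈81/25⌉ = 4 pigeons.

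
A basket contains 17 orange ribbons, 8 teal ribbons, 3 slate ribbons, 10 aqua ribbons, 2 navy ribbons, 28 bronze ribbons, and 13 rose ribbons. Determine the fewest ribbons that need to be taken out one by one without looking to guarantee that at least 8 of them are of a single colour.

An adversary could hand out at most 7 ribbons per colour (slate, navy run out sooner): 7 + 7 + 3 + 7 + 2 + 7 + 7 = 40 ribbons and still no colour has 8.
By the pigeonhole principle, one more ribbon lands in a colour already at 7, so 41 draws are enough and 40 are not.

41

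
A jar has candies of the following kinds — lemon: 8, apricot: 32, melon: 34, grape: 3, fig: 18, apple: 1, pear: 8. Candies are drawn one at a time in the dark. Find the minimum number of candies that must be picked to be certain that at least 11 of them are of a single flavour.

51

An adversary could hand out at most 10 candies per flavour (4 flavours run out sooner): 8 + 10 + 10 + 3 + 10 + 1 + 8 = 50 candies and still no flavour has 11.
Pigeonhole: one more candy lands in a flavour already at 10, so 51 draws are enough and 50 are not.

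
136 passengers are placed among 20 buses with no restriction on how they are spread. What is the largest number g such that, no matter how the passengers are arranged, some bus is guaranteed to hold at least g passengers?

7

By pigeonhole, the 20 buses are the holes and the 136 passengers are the pigeons.
If every bus held at most 6 passengers, the total would be at most 20 × 6 = 120, which is less than 136.
So some bus holds at least ⌈136/20⌉ = 7 passengers.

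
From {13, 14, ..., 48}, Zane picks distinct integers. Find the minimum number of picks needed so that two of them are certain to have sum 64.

21

Group the elements by complementary pair {x, 64−x}: {16,48}, {17,47}, {18,46}, …, giving 16 two-element pairs, the single value 32 (it cannot pair with itself since the integers are distinct), and 3 integers whose partner 64−x falls outside [13,48].
Treating each of those 20 groups as a pigeonhole, one can pick one integer per group — 20 integers — with no two summing to 64.
The 21st integer lands in an occupied pair, forcing a sum of 64.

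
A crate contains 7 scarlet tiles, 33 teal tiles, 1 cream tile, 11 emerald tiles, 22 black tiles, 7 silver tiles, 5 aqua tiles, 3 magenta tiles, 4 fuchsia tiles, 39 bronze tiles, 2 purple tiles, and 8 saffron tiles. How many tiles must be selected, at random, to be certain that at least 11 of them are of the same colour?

78

By the pigeonhole principle, put each drawn tile into a box by colour. The largest draw with every box below 11 takes min(count, 10) from each colour; colours with fewer than 10 contribute all they have.
Σ min(cᵢ, 10) = 7 + 10 + 1 + 10 + 10 + 7 + 5 + 3 + 4 + 10 + 2 + 8 = 77.
Draw number 77 + 1 = 78 must push one box to 11.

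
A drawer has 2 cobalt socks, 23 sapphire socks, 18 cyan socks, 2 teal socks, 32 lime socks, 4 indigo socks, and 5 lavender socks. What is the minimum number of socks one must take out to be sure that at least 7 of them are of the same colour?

32

The 7 colours are the holes; the socks drawn are the pigeons.
To avoid 7 of any one colour, the worst case takes at most 6 of each colour, or every sock of a colour that has fewer than 6.
That gives 2 + 6 + 6 + 2 + 6 + 4 + 5 = 31 socks with no colour reaching 7.
The next sock forces some colour to 7, so 31 + 1 = 32.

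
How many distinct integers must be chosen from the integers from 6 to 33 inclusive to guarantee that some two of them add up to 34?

A set avoiding the sum 34 can contain at most one of each pair {x, 34−x}, plus the 6 elements whose complement lies outside the range or equal to its own complement.
The integers 17, …, 33 (17 of them) are such a set: any two sum to at least 17+18 = 35 > 34.
Any 18th integer completes one of the 11 pairs, so 18 choices force a sum of 34.

18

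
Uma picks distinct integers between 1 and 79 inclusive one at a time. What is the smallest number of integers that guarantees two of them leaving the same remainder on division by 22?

23

The 22 residue classes mod 22 are the pigeonholes.
With 22 integers one could put 1 in each residue class and have no class reach 2.
The 23rd integer pushes some class to 2, so 22·1 + 1 = 23.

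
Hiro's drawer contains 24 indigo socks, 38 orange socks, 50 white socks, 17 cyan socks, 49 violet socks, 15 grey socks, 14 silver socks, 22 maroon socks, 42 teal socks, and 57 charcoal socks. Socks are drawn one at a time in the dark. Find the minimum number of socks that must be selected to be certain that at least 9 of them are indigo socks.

In the worst case for collecting indigo socks, every non-indigo sock comes out first.
There are 38 + 50 + 17 + 49 + 15 + 14 + 22 + 42 + 57 = 304 non-indigo socks altogether.
After those, each further sock must be indigo, so 304 + 9 = 313 draws guarantee 9 indigo socks.

313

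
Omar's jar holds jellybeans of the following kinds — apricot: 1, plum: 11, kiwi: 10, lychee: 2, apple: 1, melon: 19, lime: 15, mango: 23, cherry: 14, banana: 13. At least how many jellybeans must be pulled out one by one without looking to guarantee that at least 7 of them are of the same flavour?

47

Pigeonhole: put each drawn jellybean into a box by flavour. The largest draw with every box below 7 takes min(count, 6) from each flavour; flavours with fewer than 6 contribute all they have.
Σ min(cᵢ, 6) = 1 + 6 + 6 + 2 + 1 + 6 + 6 + 6 + 6 + 6 = 46.
Draw number 46 + 1 = 47 must push one box to 7.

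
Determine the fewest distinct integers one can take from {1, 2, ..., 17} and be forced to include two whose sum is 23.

12

Group the elements by complementary pair {x, 23−x}: {6,17}, {7,16}, {8,15}, …, giving 6 two-element pairs and 5 integers whose partner 23−x falls outside [1,17].
By pigeonhole, treating each of those 11 groups as a pigeonhole, one can pick one integer per group — 11 integers — with no two summing to 23.
The 12th integer lands in an occupied pair, forcing a sum of 23.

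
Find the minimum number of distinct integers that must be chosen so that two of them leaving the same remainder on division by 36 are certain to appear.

By the pigeonhole principle, the 36 residue classes mod 36 are the pigeonholes.
With 36 integers one could put 1 in each residue class and have no class reach 2.
The 37th integer pushes some class to 2, so 36·1 + 1 = 37.

37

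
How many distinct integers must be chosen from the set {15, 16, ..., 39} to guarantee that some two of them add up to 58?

Two chosen integers sum to 58 exactly when both halves of some pair {x, 58−x} with 19 ≤ x ≤ 58−x ≤ 39 are chosen — 10 such pairs.
The remaining 5 elements (those with no distinct partner in range) can never complete a 58-sum, so the worst case takes all of them and one from each pair: 5 + 10 = 15.
Pigeonhole: the 16th integer has to be the second member of some pair, so 15 + 1 = 16.

16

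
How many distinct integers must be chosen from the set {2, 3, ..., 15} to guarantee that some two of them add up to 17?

8

A set avoiding the sum 17 can contain at most one of each pair {x, 17−x}.
The integers 9, …, 15 (7 of them) are such a set: any two sum to at least 9+10 = 19 > 17.
Any 8th integer completes one of the 7 pairs, so 8 choices force a sum of 17.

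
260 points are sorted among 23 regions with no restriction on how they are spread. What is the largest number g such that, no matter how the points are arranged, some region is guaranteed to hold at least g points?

The 23 regions are the holes and the 260 points are the pigeons.
If every region held at most 11 points, the total would be at most 23 × 11 = 253, which is less than 260.
So some region holds at least ⌈260/23⌉ = 12 points.

12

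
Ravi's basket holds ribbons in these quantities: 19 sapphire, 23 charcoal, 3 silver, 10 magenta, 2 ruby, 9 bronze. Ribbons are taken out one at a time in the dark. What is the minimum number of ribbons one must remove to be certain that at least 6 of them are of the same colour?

The 6 colours are the holes; the ribbons drawn are the pigeons.
To avoid 6 of any one colour, the worst case takes at most 5 of each colour, or every ribbon of a colour that has fewer than 5.
That gives 5 + 5 + 3 + 5 + 2 + 5 = 25 ribbons with no colour reaching 6.
The next ribbon forces some colour to 6, so 25 + 1 = 26.

26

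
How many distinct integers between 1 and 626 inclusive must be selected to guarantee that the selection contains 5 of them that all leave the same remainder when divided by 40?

161

Pigeonhole: the 40 residue classes mod 40 are the pigeonholes.
With 160 integers one could put 4 in each residue class and have no class reach 5.
The 161st integer pushes some class to 5, so 40·4 + 1 = 161.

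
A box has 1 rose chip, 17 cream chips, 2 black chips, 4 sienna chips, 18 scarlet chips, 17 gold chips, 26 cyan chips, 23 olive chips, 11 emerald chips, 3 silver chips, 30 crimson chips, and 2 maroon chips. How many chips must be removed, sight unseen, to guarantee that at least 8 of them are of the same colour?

62

By the pigeonhole principle, the 12 colours are the holes; the chips drawn are the pigeons.
To avoid 8 of any one colour, the worst case takes at most 7 of each colour, or every chip of a colour that has fewer than 7.
That gives 1 + 7 + 2 + 4 + 7 + 7 + 7 + 7 + 7 + 3 + 7 + 2 = 61 chips with no colour reaching 8.
The next chip forces some colour to 8, so 61 + 1 = 62.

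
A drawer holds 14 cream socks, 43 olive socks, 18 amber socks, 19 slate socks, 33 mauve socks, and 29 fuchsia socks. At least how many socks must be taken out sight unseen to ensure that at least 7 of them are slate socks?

144

In the worst case for collecting slate socks, every non-slate sock comes out first.
There are 14 + 43 + 18 + 33 + 29 = 137 non-slate socks altogether.
After those, each further sock must be slate, so 137 + 7 = 144 draws guarantee 7 slate socks.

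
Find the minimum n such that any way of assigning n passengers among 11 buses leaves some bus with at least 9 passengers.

With 88 passengers one could put exactly 8 in each of the 11 buses, and no bus would reach 9.
One more passenger must land in a bus that already has 8, giving it 9.
So 11 × 8 + 1 = 89 passengers are required.

89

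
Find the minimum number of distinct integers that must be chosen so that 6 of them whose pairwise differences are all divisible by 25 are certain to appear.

Integers whose pairwise differences are multiples of 25 are exactly those sharing a remainder mod 25. By pigeonhole, the 25 residue classes mod 25 are the pigeonholes.
With 125 integers one could put 5 in each residue class and have no class reach 6.
The 126th integer pushes some class to 6, so 25·5 + 1 = 126.

126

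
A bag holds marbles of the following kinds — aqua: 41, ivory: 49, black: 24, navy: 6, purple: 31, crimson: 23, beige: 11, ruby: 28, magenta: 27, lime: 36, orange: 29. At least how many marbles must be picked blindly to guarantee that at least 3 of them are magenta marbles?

In the worst case for collecting magenta marbles, every non-magenta marble comes out first.
There are 41 + 49 + 24 + 6 + 31 + 23 + 11 + 28 + 36 + 29 = 278 non-magenta marbles altogether.
After those, each further marble must be magenta, so 278 + 3 = 281 draws guarantee 3 magenta marbles.

281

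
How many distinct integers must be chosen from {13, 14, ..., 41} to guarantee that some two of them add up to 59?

18

A set avoiding the sum 59 can contain at most one of each pair {x, 59−x}, plus the 5 elements whose complement lies outside the range.
The integers 13, …, 29 (17 of them) are such a set: any two sum to at least 13+14 = 27 and at most 28+29 = 57 < 59.
Any 18th integer completes one of the 12 pairs, so 18 choices force a sum of 59.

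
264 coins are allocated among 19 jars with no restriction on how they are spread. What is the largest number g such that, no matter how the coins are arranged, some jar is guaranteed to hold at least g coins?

14

The 19 jars are the holes and the 264 coins are the pigeons.
If every jar held at most 13 coins, the total would be at most 19 × 13 = 247, which is less than 264.
So some jar holds at least ⌈264/19⌉ = 14 coins.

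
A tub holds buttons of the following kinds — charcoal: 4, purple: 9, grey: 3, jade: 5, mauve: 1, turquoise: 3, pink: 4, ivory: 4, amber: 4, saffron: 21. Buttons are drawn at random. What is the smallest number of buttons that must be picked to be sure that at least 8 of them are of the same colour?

43

Put each drawn button into a box by colour. The largest draw with every box below 8 takes min(count, 7) from each colour; colours with fewer than 7 contribute all they have.
Σ min(cᵢ, 7) = 4 + 7 + 3 + 5 + 1 + 3 + 4 + 4 + 4 + 7 = 42.
Draw number 42 + 1 = 43 must push one box to 8.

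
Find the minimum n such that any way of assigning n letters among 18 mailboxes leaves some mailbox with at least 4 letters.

55

With 54 letters one could put exactly 3 in each of the 18 mailboxes, and no mailbox would reach 4.
One more letter must land in a mailbox that already has 3, giving it 4.
So 18 × 3 + 1 = 55 letters are required.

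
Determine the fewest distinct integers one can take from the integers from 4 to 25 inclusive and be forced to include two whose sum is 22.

Two chosen integers sum to 22 exactly when both halves of some pair {x, 22−x} with 4 ≤ x ≤ 22−x ≤ 18 are chosen — 7 such pairs.
The remaining 8 elements (those with no distinct partner in range) can never complete a 22-sum, so the worst case takes all of them and one from each pair: 8 + 7 = 15.
The 16th integer has to be the second member of some pair, so 15 + 1 = 16.

16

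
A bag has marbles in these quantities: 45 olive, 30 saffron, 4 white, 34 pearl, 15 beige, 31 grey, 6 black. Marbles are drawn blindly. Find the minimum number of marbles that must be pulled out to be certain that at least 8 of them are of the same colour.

By the pigeonhole principle, put each drawn marble into a box by colour. The largest draw with every box below 8 takes min(count, 7) from each colour; colours with fewer than 7 contribute all they have.
Σ min(cᵢ, 7) = 7 + 7 + 4 + 7 + 7 + 7 + 6 = 45.
Draw number 45 + 1 = 46 must push one box to 8.

46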